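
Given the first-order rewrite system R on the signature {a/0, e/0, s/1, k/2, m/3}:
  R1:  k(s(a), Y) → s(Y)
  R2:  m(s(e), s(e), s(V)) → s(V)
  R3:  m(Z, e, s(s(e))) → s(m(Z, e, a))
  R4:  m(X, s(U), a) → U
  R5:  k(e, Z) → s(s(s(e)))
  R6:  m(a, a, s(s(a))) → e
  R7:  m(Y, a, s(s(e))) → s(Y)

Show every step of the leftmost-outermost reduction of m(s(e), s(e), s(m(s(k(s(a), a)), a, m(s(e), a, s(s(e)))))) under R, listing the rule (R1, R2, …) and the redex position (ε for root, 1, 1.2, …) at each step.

s(s(s(s(a))))

1. m(s(e), s(e), s(m(s(k(s(a), a)), a, m(s(e), a, s(s(e))))))  →  s(m(s(k(s(a), a)), a, m(s(e), a, s(s(e)))))   [R2 at ε]
2. s(m(s(k(s(a), a)), a, m(s(e), a, s(s(e)))))  →  s(m(s(s(a)), a, m(s(e), a, s(s(e)))))   [R1 at 1.1.1]
3. s(m(s(s(a)), a, m(s(e), a, s(s(e)))))  →  s(m(s(s(a)), a, s(s(e))))   [R7 at 1.3]
4. s(m(s(s(a)), a, s(s(e))))  →  s(s(s(s(a))))   [R7 at 1]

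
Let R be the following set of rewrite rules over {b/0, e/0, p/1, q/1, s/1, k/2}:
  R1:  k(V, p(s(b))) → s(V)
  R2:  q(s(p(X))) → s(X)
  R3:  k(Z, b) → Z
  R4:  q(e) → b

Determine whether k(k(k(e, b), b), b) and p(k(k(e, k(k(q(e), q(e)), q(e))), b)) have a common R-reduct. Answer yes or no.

Reduce t₁ = k(k(k(e, b), b), b):
1. k(k(k(e, b), b), b)  →  k(k(e, b), b)   [R3 at ε]
2. k(k(e, b), b)  →  k(e, b)   [R3 at ε]
3. k(e, b)  →  e   [R3 at ε]

Reduce t₂ = p(k(k(e, k(k(q(e), q(e)), q(e))), b)):
1. p(k(k(e, k(k(q(e), q(e)), q(e))), b))  →  p(k(e, k(k(q(e), q(e)), q(e))))   [R3 at 1]
2. p(k(e, k(k(q(e), q(e)), q(e))))  →  p(k(e, k(k(b, q(e)), q(e))))   [R4 at 1.2.1.1]
3. p(k(e, k(k(b, q(e)), q(e))))  →  p(k(e, k(k(b, b), q(e))))   [R4 at 1.2.1.2]
4. p(k(e, k(k(b, b), q(e))))  →  p(k(e, k(b, q(e))))   [R3 at 1.2.1]
5. p(k(e, k(b, q(e))))  →  p(k(e, k(b, b)))   [R4 at 1.2.2]
6. p(k(e, k(b, b)))  →  p(k(e, b))   [R3 at 1.2]
7. p(k(e, b))  →  p(e)   [R3 at 1]

no — NF(t₁) = e, NF(t₂) = p(e)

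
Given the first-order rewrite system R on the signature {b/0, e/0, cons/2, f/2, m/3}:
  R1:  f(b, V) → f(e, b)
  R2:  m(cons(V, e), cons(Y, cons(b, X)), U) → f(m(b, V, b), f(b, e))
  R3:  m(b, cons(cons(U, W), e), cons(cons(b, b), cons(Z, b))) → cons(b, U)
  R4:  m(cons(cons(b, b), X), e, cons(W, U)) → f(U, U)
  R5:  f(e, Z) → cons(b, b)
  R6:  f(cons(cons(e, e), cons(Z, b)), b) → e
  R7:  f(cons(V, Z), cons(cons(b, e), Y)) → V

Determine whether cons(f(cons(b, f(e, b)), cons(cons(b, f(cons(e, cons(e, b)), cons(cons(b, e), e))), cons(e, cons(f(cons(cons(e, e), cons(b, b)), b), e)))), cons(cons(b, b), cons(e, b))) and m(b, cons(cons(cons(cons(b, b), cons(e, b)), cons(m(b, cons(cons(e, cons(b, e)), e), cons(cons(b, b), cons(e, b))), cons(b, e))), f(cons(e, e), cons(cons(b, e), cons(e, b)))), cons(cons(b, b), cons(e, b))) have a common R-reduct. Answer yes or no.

Reduce t₁ = cons(f(cons(b, f(e, b)), cons(cons(b, f(cons(e, cons(e, b)), cons(cons(b, e), e))), cons(e, cons(f(cons(cons(e, e), cons(b, b)), b), e)))), cons(cons(b, b), cons(e, b))):
1. cons(f(cons(b, f(e, b)), cons(cons(b, f(cons(e, cons(e, b)), cons(cons(b, e), e))), cons(e, cons(f(cons(cons(e, e), cons(b, b)), b), e)))), cons(cons(b, b), cons(e, b)))  →  cons(f(cons(b, cons(b, b)), cons(cons(b, f(cons(e, cons(e, b)), cons(cons(b, e), e))), cons(e, cons(f(cons(cons(e, e), cons(b, b)), b), e)))), cons(cons(b, b), cons(e, b)))   [R5 at 1.1.2]
2. cons(f(cons(b, cons(b, b)), cons(cons(b, f(cons(e, cons(e, b)), cons(cons(b, e), e))), cons(e, cons(f(cons(cons(e, e), cons(b, b)), b), e)))), cons(cons(b, b), cons(e, b)))  →  cons(f(cons(b, cons(b, b)), cons(cons(b, e), cons(e, cons(f(cons(cons(e, e), cons(b, b)), b), e)))), cons(cons(b, b), cons(e, b)))   [R7 at 1.2.1.2]
3. cons(f(cons(b, cons(b, b)), cons(cons(b, e), cons(e, cons(f(cons(cons(e, e), cons(b, b)), b), e)))), cons(cons(b, b), cons(e, b)))  →  cons(b, cons(cons(b, b), cons(e, b)))   [R7 at 1]

Reduce t₂ = m(b, cons(cons(cons(cons(b, b), cons(e, b)), cons(m(b, cons(cons(e, cons(b, e)), e), cons(cons(b, b), cons(e, b))), cons(b, e))), f(cons(e, e), cons(cons(b, e), cons(e, b)))), cons(cons(b, b), cons(e, b))):
1. m(b, cons(cons(cons(cons(b, b), cons(e, b)), cons(m(b, cons(cons(e, cons(b, e)), e), cons(cons(b, b), cons(e, b))), cons(b, e))), f(cons(e, e), cons(cons(b, e), cons(e, b)))), cons(cons(b, b), cons(e, b)))  →  m(b, cons(cons(cons(cons(b, b), cons(e, b)), cons(cons(b, e), cons(b, e))), f(cons(e, e), cons(cons(b, e), cons(e, b)))), cons(cons(b, b), cons(e, b)))   [R3 at 2.1.2.1]
2. m(b, cons(cons(cons(cons(b, b), cons(e, b)), cons(cons(b, e), cons(b, e))), f(cons(e, e), cons(cons(b, e), cons(e, b)))), cons(cons(b, b), cons(e, b)))  →  m(b, cons(cons(cons(cons(b, b), cons(e, b)), cons(cons(b, e), cons(b, e))), e), cons(cons(b, b), cons(e, b)))   [R7 at 2.2]
3. m(b, cons(cons(cons(cons(b, b), cons(e, b)), cons(cons(b, e), cons(b, e))), e), cons(cons(b, b), cons(e, b)))  →  cons(b, cons(cons(b, b), cons(e, b)))   [R3 at ε]

yes — NF(t₁) = cons(b, cons(cons(b, b), cons(e, b))), NF(t₂) = cons(b, cons(cons(b, b), cons(e, b)))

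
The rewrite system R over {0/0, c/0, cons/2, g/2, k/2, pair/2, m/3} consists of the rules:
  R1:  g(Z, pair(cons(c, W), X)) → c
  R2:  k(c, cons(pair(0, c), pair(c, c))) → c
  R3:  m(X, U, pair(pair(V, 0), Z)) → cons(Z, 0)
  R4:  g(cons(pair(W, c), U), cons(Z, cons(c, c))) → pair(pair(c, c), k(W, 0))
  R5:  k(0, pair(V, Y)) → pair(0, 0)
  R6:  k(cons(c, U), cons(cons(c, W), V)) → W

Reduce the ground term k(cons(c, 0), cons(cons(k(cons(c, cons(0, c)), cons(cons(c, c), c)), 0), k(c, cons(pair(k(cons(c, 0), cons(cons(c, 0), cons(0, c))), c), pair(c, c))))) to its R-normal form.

1. k(cons(c, 0), cons(cons(k(cons(c, cons(0, c)), cons(cons(c, c), c)), 0), k(c, cons(pair(k(cons(c, 0), cons(cons(c, 0), cons(0, c))), c), pair(c, c)))))  →  k(cons(c, 0), cons(cons(c, 0), k(c, cons(pair(k(cons(c, 0), cons(cons(c, 0), cons(0, c))), c), pair(c, c)))))   [R6 at 2.1.1]
2. k(cons(c, 0), cons(cons(c, 0), k(c, cons(pair(k(cons(c, 0), cons(cons(c, 0), cons(0, c))), c), pair(c, c)))))  →  0   [R6 at ε]

0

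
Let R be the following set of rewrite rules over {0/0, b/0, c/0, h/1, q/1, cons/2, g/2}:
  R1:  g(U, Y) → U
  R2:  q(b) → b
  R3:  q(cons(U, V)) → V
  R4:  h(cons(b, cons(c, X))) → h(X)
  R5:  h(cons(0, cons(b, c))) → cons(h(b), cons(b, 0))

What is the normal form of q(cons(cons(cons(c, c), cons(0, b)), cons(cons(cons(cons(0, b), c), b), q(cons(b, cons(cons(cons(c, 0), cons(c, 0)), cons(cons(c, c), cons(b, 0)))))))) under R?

1. q(cons(cons(cons(c, c), cons(0, b)), cons(cons(cons(cons(0, b), c), b), q(cons(b, cons(cons(cons(c, 0), cons(c, 0)), cons(cons(c, c), cons(b, 0))))))))  →  cons(cons(cons(cons(0, b), c), b), q(cons(b, cons(cons(cons(c, 0), cons(c, 0)), cons(cons(c, c), cons(b, 0))))))   [R3 at ε]
2. cons(cons(cons(cons(0, b), c), b), q(cons(b, cons(cons(cons(c, 0), cons(c, 0)), cons(cons(c, c), cons(b, 0))))))  →  cons(cons(cons(cons(0, b), c), b), cons(cons(cons(c, 0), cons(c, 0)), cons(cons(c, c), cons(b, 0))))   [R3 at 2]

cons(cons(cons(cons(0, b), c), b), cons(cons(cons(c, 0), cons(c, 0)), cons(cons(c, c), cons(b, 0))))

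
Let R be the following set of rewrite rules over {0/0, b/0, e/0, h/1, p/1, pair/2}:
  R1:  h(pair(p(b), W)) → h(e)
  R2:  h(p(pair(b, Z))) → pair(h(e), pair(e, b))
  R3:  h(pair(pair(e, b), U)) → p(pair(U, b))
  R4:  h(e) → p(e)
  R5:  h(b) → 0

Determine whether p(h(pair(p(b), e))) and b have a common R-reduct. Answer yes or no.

Reduce t₁ = p(h(pair(p(b), e))):
1. p(h(pair(p(b), e)))  →  p(h(e))   [R1 at 1]
2. p(h(e))  →  p(p(e))   [R4 at 1]

Reduce t₂ = b:

no — NF(t₁) = p(p(e)), NF(t₂) = b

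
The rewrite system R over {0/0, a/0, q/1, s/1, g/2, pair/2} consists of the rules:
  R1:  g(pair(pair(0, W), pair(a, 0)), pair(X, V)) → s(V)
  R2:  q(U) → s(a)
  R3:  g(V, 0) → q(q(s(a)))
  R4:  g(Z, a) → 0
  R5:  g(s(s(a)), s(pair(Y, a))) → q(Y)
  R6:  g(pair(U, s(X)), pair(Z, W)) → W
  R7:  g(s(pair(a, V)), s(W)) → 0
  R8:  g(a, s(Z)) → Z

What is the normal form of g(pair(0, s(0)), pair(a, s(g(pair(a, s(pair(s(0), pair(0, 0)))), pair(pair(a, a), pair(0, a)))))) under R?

s(pair(0, a))

1. g(pair(0, s(0)), pair(a, s(g(pair(a, s(pair(s(0), pair(0, 0)))), pair(pair(a, a), pair(0, a))))))  →  s(g(pair(a, s(pair(s(0), pair(0, 0)))), pair(pair(a, a), pair(0, a))))   [R6 at ε]
2. s(g(pair(a, s(pair(s(0), pair(0, 0)))), pair(pair(a, a), pair(0, a))))  →  s(pair(0, a))   [R6 at 1]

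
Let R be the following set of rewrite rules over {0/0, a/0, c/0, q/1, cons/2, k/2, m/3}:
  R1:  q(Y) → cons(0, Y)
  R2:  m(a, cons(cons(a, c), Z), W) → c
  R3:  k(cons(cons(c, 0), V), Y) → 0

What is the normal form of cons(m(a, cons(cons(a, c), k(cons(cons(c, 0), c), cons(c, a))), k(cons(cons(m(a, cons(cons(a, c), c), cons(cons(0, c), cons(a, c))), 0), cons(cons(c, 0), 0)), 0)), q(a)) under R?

1. cons(m(a, cons(cons(a, c), k(cons(cons(c, 0), c), cons(c, a))), k(cons(cons(m(a, cons(cons(a, c), c), cons(cons(0, c), cons(a, c))), 0), cons(cons(c, 0), 0)), 0)), q(a))  →  cons(c, q(a))   [R2 at 1]
2. cons(c, q(a))  →  cons(c, cons(0, a))   [R1 at 2]

cons(c, cons(0, a))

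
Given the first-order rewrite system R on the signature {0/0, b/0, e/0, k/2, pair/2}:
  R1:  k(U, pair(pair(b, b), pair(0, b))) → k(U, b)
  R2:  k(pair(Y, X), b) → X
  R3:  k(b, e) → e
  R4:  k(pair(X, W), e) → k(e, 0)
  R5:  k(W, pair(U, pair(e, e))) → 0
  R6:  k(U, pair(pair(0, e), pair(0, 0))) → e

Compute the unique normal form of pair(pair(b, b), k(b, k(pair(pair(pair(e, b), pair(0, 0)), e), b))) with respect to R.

1. pair(pair(b, b), k(b, k(pair(pair(pair(e, b), pair(0, 0)), e), b)))  →  pair(pair(b, b), k(b, e))   [R2 at 2.2]
2. pair(pair(b, b), k(b, e))  →  pair(pair(b, b), e)   [R3 at 2]

pair(pair(b, b), e)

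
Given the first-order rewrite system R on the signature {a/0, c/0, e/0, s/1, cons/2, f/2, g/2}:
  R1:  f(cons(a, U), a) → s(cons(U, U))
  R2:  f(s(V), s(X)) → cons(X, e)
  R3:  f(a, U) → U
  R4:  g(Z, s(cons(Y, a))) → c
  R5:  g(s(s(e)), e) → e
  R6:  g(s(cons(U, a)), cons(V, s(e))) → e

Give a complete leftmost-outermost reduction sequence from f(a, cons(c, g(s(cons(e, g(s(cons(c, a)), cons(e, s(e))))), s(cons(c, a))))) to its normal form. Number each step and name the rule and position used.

1. f(a, cons(c, g(s(cons(e, g(s(cons(c, a)), cons(e, s(e))))), s(cons(c, a)))))  →  cons(c, g(s(cons(e, g(s(cons(c, a)), cons(e, s(e))))), s(cons(c, a))))   [R3 at ε]
2. cons(c, g(s(cons(e, g(s(cons(c, a)), cons(e, s(e))))), s(cons(c, a))))  →  cons(c, c)   [R4 at 2]

cons(c, c)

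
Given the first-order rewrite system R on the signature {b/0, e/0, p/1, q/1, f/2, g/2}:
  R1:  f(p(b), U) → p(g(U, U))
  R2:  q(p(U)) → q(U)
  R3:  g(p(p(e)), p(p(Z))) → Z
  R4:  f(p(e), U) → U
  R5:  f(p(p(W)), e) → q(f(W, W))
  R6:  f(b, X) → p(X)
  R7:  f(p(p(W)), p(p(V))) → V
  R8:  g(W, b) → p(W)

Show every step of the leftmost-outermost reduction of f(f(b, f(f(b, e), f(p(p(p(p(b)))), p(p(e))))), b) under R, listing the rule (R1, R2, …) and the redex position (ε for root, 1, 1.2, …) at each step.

b

1. f(f(b, f(f(b, e), f(p(p(p(p(b)))), p(p(e))))), b)  →  f(p(f(f(b, e), f(p(p(p(p(b)))), p(p(e))))), b)   [R6 at 1]
2. f(p(f(f(b, e), f(p(p(p(p(b)))), p(p(e))))), b)  →  f(p(f(p(e), f(p(p(p(p(b)))), p(p(e))))), b)   [R6 at 1.1.1]
3. f(p(f(p(e), f(p(p(p(p(b)))), p(p(e))))), b)  →  f(p(f(p(p(p(p(b)))), p(p(e)))), b)   [R4 at 1.1]
4. f(p(f(p(p(p(p(b)))), p(p(e)))), b)  →  f(p(e), b)   [R7 at 1.1]
5. f(p(e), b)  →  b   [R4 at ε]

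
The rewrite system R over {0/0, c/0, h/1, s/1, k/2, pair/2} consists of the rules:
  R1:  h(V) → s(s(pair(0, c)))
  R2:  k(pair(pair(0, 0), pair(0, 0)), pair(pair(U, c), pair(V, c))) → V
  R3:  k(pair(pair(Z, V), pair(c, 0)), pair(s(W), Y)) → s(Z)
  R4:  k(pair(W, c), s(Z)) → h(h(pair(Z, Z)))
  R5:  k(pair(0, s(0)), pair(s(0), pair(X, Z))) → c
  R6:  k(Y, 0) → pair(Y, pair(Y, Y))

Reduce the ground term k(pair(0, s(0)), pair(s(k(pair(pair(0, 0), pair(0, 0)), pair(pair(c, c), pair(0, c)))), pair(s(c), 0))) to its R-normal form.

c

1. k(pair(0, s(0)), pair(s(k(pair(pair(0, 0), pair(0, 0)), pair(pair(c, c), pair(0, c)))), pair(s(c), 0)))  →  k(pair(0, s(0)), pair(s(0), pair(s(c), 0)))   [R2 at 2.1.1]
2. k(pair(0, s(0)), pair(s(0), pair(s(c), 0)))  →  c   [R5 at ε]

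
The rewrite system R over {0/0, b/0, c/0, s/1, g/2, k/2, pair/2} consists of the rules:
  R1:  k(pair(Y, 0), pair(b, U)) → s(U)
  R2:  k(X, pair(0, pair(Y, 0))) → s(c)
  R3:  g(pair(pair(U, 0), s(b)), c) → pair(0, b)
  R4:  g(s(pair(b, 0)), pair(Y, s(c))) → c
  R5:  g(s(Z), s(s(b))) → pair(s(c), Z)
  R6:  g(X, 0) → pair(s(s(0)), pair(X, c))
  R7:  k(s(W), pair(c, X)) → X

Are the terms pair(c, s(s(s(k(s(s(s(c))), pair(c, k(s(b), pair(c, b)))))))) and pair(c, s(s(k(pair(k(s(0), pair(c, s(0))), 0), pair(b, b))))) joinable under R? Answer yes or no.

yes — NF(t₁) = pair(c, s(s(s(b)))), NF(t₂) = pair(c, s(s(s(b))))

Reduce t₁ = pair(c, s(s(s(k(s(s(s(c))), pair(c, k(s(b), pair(c, b)))))))):
1. pair(c, s(s(s(k(s(s(s(c))), pair(c, k(s(b), pair(c, b))))))))  →  pair(c, s(s(s(k(s(b), pair(c, b))))))   [R7 at 2.1.1.1]
2. pair(c, s(s(s(k(s(b), pair(c, b))))))  →  pair(c, s(s(s(b))))   [R7 at 2.1.1.1]

Reduce t₂ = pair(c, s(s(k(pair(k(s(0), pair(c, s(0))), 0), pair(b, b))))):
1. pair(c, s(s(k(pair(k(s(0), pair(c, s(0))), 0), pair(b, b)))))  →  pair(c, s(s(s(b))))   [R1 at 2.1.1]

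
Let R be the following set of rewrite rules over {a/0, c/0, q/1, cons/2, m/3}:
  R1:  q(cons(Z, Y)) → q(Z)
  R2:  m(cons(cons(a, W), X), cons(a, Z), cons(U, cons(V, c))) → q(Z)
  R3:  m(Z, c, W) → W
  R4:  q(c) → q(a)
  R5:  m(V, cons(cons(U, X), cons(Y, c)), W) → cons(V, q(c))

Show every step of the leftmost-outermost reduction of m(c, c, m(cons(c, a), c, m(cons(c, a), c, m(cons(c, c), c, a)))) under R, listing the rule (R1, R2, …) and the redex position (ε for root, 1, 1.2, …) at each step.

1. m(c, c, m(cons(c, a), c, m(cons(c, a), c, m(cons(c, c), c, a))))  →  m(cons(c, a), c, m(cons(c, a), c, m(cons(c, c), c, a)))   [R3 at ε]
2. m(cons(c, a), c, m(cons(c, a), c, m(cons(c, c), c, a)))  →  m(cons(c, a), c, m(cons(c, c), c, a))   [R3 at ε]
3. m(cons(c, a), c, m(cons(c, c), c, a))  →  m(cons(c, c), c, a)   [R3 at ε]
4. m(cons(c, c), c, a)  →  a   [R3 at ε]

a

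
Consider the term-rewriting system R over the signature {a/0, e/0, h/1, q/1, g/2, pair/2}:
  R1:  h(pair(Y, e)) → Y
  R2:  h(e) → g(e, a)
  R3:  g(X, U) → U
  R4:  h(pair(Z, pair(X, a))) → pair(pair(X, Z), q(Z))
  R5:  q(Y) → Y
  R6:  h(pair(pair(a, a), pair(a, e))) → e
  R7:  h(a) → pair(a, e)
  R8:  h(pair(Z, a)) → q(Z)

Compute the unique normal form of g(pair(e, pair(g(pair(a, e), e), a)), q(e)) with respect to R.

e

1. g(pair(e, pair(g(pair(a, e), e), a)), q(e))  →  q(e)   [R3 at ε]
2. q(e)  →  e   [R5 at ε]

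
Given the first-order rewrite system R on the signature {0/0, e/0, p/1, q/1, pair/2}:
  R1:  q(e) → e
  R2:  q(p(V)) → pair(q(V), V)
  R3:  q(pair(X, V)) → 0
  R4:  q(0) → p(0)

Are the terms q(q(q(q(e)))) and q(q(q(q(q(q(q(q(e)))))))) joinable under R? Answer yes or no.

yes — NF(t₁) = e, NF(t₂) = e

Reduce t₁ = q(q(q(q(e)))):
1. q(q(q(q(e))))  →  q(q(q(e)))   [R1 at 1.1.1]
2. q(q(q(e)))  →  q(q(e))   [R1 at 1.1]
3. q(q(e))  →  q(e)   [R1 at 1]
4. q(e)  →  e   [R1 at ε]

Reduce t₂ = q(q(q(q(q(q(q(q(e)))))))):
1. q(q(q(q(q(q(q(q(e))))))))  →  q(q(q(q(q(q(q(e)))))))   [R1 at 1.1.1.1.1.1.1]
2. q(q(q(q(q(q(q(e)))))))  →  q(q(q(q(q(q(e))))))   [R1 at 1.1.1.1.1.1]
3. q(q(q(q(q(q(e))))))  →  q(q(q(q(q(e)))))   [R1 at 1.1.1.1.1]
4. q(q(q(q(q(e)))))  →  q(q(q(q(e))))   [R1 at 1.1.1.1]
5. q(q(q(q(e))))  →  q(q(q(e)))   [R1 at 1.1.1]
6. q(q(q(e)))  →  q(q(e))   [R1 at 1.1]
7. q(q(e))  →  q(e)   [R1 at 1]
8. q(e)  →  e   [R1 at ε]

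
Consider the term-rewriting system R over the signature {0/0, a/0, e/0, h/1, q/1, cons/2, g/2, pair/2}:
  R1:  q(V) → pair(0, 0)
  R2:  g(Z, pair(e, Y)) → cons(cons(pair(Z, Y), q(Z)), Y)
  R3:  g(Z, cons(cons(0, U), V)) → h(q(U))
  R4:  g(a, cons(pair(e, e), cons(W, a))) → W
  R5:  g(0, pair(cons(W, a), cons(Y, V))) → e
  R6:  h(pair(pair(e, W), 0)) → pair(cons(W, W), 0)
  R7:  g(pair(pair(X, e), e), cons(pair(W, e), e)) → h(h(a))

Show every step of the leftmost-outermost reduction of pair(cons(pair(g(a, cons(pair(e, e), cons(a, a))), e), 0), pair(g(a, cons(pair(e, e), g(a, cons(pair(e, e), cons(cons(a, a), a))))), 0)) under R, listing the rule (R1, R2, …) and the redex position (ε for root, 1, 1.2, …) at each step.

pair(cons(pair(a, e), 0), pair(a, 0))

1. pair(cons(pair(g(a, cons(pair(e, e), cons(a, a))), e), 0), pair(g(a, cons(pair(e, e), g(a, cons(pair(e, e), cons(cons(a, a), a))))), 0))  →  pair(cons(pair(a, e), 0), pair(g(a, cons(pair(e, e), g(a, cons(pair(e, e), cons(cons(a, a), a))))), 0))   [R4 at 1.1.1]
2. pair(cons(pair(a, e), 0), pair(g(a, cons(pair(e, e), g(a, cons(pair(e, e), cons(cons(a, a), a))))), 0))  →  pair(cons(pair(a, e), 0), pair(g(a, cons(pair(e, e), cons(a, a))), 0))   [R4 at 2.1.2.2]
3. pair(cons(pair(a, e), 0), pair(g(a, cons(pair(e, e), cons(a, a))), 0))  →  pair(cons(pair(a, e), 0), pair(a, 0))   [R4 at 2.1]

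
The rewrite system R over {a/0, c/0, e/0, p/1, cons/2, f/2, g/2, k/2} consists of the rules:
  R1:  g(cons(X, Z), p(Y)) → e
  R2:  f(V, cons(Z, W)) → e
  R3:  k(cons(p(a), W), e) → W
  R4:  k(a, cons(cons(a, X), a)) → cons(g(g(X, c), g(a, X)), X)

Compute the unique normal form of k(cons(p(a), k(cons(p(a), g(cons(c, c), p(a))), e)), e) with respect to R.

e

1. k(cons(p(a), k(cons(p(a), g(cons(c, c), p(a))), e)), e)  →  k(cons(p(a), g(cons(c, c), p(a))), e)   [R3 at ε]
2. k(cons(p(a), g(cons(c, c), p(a))), e)  →  g(cons(c, c), p(a))   [R3 at ε]
3. g(cons(c, c), p(a))  →  e   [R1 at ε]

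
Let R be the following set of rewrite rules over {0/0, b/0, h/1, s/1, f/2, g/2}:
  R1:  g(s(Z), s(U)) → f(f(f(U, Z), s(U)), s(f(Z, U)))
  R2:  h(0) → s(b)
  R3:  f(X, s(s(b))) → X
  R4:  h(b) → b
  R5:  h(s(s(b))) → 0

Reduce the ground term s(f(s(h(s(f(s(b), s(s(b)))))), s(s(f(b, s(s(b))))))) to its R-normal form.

s(s(0))

1. s(f(s(h(s(f(s(b), s(s(b)))))), s(s(f(b, s(s(b)))))))  →  s(f(s(h(s(s(b)))), s(s(f(b, s(s(b)))))))   [R3 at 1.1.1.1.1]
2. s(f(s(h(s(s(b)))), s(s(f(b, s(s(b)))))))  →  s(f(s(0), s(s(f(b, s(s(b)))))))   [R5 at 1.1.1]
3. s(f(s(0), s(s(f(b, s(s(b)))))))  →  s(f(s(0), s(s(b))))   [R3 at 1.2.1.1]
4. s(f(s(0), s(s(b))))  →  s(s(0))   [R3 at 1]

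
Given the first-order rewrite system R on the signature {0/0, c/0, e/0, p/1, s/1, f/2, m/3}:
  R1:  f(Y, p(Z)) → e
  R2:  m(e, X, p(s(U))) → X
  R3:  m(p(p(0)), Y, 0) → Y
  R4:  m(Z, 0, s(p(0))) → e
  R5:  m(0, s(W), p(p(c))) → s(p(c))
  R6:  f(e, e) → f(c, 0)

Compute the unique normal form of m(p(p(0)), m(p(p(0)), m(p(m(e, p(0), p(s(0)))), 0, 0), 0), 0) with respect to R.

0

1. m(p(p(0)), m(p(p(0)), m(p(m(e, p(0), p(s(0)))), 0, 0), 0), 0)  →  m(p(p(0)), m(p(m(e, p(0), p(s(0)))), 0, 0), 0)   [R3 at ε]
2. m(p(p(0)), m(p(m(e, p(0), p(s(0)))), 0, 0), 0)  →  m(p(m(e, p(0), p(s(0)))), 0, 0)   [R3 at ε]
3. m(p(m(e, p(0), p(s(0)))), 0, 0)  →  m(p(p(0)), 0, 0)   [R2 at 1.1]
4. m(p(p(0)), 0, 0)  →  0   [R3 at ε]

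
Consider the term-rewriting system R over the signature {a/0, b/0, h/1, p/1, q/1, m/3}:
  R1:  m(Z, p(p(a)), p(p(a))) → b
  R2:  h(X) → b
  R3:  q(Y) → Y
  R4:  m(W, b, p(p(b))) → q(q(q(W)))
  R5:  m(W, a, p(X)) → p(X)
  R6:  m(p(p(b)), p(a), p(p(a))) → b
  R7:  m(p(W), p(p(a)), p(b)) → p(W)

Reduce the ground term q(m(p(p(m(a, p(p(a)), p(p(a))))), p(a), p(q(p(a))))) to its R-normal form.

b

1. q(m(p(p(m(a, p(p(a)), p(p(a))))), p(a), p(q(p(a)))))  →  m(p(p(m(a, p(p(a)), p(p(a))))), p(a), p(q(p(a))))   [R3 at ε]
2. m(p(p(m(a, p(p(a)), p(p(a))))), p(a), p(q(p(a))))  →  m(p(p(b)), p(a), p(q(p(a))))   [R1 at 1.1.1]
3. m(p(p(b)), p(a), p(q(p(a))))  →  m(p(p(b)), p(a), p(p(a)))   [R3 at 3.1]
4. m(p(p(b)), p(a), p(p(a)))  →  b   [R6 at ε]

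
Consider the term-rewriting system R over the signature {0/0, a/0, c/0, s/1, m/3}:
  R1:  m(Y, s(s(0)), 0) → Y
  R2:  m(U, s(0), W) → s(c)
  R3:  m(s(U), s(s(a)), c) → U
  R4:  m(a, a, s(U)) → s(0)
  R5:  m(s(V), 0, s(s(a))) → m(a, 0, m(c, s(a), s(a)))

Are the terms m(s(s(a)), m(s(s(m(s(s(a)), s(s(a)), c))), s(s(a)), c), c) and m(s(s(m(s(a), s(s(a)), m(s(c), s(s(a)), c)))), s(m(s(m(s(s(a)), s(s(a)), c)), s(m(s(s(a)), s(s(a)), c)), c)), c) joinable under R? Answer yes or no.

Reduce t₁ = m(s(s(a)), m(s(s(m(s(s(a)), s(s(a)), c))), s(s(a)), c), c):
1. m(s(s(a)), m(s(s(m(s(s(a)), s(s(a)), c))), s(s(a)), c), c)  →  m(s(s(a)), s(m(s(s(a)), s(s(a)), c)), c)   [R3 at 2]
2. m(s(s(a)), s(m(s(s(a)), s(s(a)), c)), c)  →  m(s(s(a)), s(s(a)), c)   [R3 at 2.1]
3. m(s(s(a)), s(s(a)), c)  →  s(a)   [R3 at ε]

Reduce t₂ = m(s(s(m(s(a), s(s(a)), m(s(c), s(s(a)), c)))), s(m(s(m(s(s(a)), s(s(a)), c)), s(m(s(s(a)), s(s(a)), c)), c)), c):
1. m(s(s(m(s(a), s(s(a)), m(s(c), s(s(a)), c)))), s(m(s(m(s(s(a)), s(s(a)), c)), s(m(s(s(a)), s(s(a)), c)), c)), c)  →  m(s(s(m(s(a), s(s(a)), c))), s(m(s(m(s(s(a)), s(s(a)), c)), s(m(s(s(a)), s(s(a)), c)), c)), c)   [R3 at 1.1.1.3]
2. m(s(s(m(s(a), s(s(a)), c))), s(m(s(m(s(s(a)), s(s(a)), c)), s(m(s(s(a)), s(s(a)), c)), c)), c)  →  m(s(s(a)), s(m(s(m(s(s(a)), s(s(a)), c)), s(m(s(s(a)), s(s(a)), c)), c)), c)   [R3 at 1.1.1]
3. m(s(s(a)), s(m(s(m(s(s(a)), s(s(a)), c)), s(m(s(s(a)), s(s(a)), c)), c)), c)  →  m(s(s(a)), s(m(s(s(a)), s(m(s(s(a)), s(s(a)), c)), c)), c)   [R3 at 2.1.1.1]
4. m(s(s(a)), s(m(s(s(a)), s(m(s(s(a)), s(s(a)), c)), c)), c)  →  m(s(s(a)), s(m(s(s(a)), s(s(a)), c)), c)   [R3 at 2.1.2.1]
5. m(s(s(a)), s(m(s(s(a)), s(s(a)), c)), c)  →  m(s(s(a)), s(s(a)), c)   [R3 at 2.1]
6. m(s(s(a)), s(s(a)), c)  →  s(a)   [R3 at ε]

yes — NF(t₁) = s(a), NF(t₂) = s(a)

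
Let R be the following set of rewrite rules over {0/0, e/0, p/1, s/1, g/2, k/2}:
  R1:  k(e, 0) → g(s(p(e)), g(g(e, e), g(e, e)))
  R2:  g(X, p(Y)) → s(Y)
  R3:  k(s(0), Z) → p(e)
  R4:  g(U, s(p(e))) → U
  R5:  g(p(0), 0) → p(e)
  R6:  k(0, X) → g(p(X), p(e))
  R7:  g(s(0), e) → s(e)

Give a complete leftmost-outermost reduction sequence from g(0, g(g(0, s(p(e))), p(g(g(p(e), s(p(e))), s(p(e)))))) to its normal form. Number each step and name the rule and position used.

1. g(0, g(g(0, s(p(e))), p(g(g(p(e), s(p(e))), s(p(e))))))  →  g(0, s(g(g(p(e), s(p(e))), s(p(e)))))   [R2 at 2]
2. g(0, s(g(g(p(e), s(p(e))), s(p(e)))))  →  g(0, s(g(p(e), s(p(e)))))   [R4 at 2.1]
3. g(0, s(g(p(e), s(p(e)))))  →  g(0, s(p(e)))   [R4 at 2.1]
4. g(0, s(p(e)))  →  0   [R4 at ε]

0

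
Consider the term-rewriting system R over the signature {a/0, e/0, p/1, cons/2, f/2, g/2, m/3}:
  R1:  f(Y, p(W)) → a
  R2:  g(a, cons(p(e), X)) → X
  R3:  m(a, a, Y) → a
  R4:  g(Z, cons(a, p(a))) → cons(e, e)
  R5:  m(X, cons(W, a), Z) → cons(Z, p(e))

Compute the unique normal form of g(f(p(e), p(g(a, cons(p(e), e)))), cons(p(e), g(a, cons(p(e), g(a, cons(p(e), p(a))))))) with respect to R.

p(a)

1. g(f(p(e), p(g(a, cons(p(e), e)))), cons(p(e), g(a, cons(p(e), g(a, cons(p(e), p(a)))))))  →  g(a, cons(p(e), g(a, cons(p(e), g(a, cons(p(e), p(a)))))))   [R1 at 1]
2. g(a, cons(p(e), g(a, cons(p(e), g(a, cons(p(e), p(a)))))))  →  g(a, cons(p(e), g(a, cons(p(e), p(a)))))   [R2 at ε]
3. g(a, cons(p(e), g(a, cons(p(e), p(a)))))  →  g(a, cons(p(e), p(a)))   [R2 at ε]
4. g(a, cons(p(e), p(a)))  →  p(a)   [R2 at ε]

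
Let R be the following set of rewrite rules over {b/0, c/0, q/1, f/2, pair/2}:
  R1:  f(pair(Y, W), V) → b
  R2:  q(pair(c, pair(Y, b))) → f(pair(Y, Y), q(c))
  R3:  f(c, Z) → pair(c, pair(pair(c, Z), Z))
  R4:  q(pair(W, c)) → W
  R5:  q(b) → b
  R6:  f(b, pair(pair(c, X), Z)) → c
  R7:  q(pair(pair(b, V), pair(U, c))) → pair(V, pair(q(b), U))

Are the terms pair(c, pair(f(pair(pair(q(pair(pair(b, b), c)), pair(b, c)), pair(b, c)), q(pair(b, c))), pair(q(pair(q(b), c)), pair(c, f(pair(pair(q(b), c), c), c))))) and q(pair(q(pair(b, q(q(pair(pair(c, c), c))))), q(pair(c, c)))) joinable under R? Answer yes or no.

Reduce t₁ = pair(c, pair(f(pair(pair(q(pair(pair(b, b), c)), pair(b, c)), pair(b, c)), q(pair(b, c))), pair(q(pair(q(b), c)), pair(c, f(pair(pair(q(b), c), c), c))))):
1. pair(c, pair(f(pair(pair(q(pair(pair(b, b), c)), pair(b, c)), pair(b, c)), q(pair(b, c))), pair(q(pair(q(b), c)), pair(c, f(pair(pair(q(b), c), c), c)))))  →  pair(c, pair(b, pair(q(pair(q(b), c)), pair(c, f(pair(pair(q(b), c), c), c)))))   [R1 at 2.1]
2. pair(c, pair(b, pair(q(pair(q(b), c)), pair(c, f(pair(pair(q(b), c), c), c)))))  →  pair(c, pair(b, pair(q(b), pair(c, f(pair(pair(q(b), c), c), c)))))   [R4 at 2.2.1]
3. pair(c, pair(b, pair(q(b), pair(c, f(pair(pair(q(b), c), c), c)))))  →  pair(c, pair(b, pair(b, pair(c, f(pair(pair(q(b), c), c), c)))))   [R5 at 2.2.1]
4. pair(c, pair(b, pair(b, pair(c, f(pair(pair(q(b), c), c), c)))))  →  pair(c, pair(b, pair(b, pair(c, b))))   [R1 at 2.2.2.2]

Reduce t₂ = q(pair(q(pair(b, q(q(pair(pair(c, c), c))))), q(pair(c, c)))):
1. q(pair(q(pair(b, q(q(pair(pair(c, c), c))))), q(pair(c, c))))  →  q(pair(q(pair(b, q(pair(c, c)))), q(pair(c, c))))   [R4 at 1.1.1.2.1]
2. q(pair(q(pair(b, q(pair(c, c)))), q(pair(c, c))))  →  q(pair(q(pair(b, c)), q(pair(c, c))))   [R4 at 1.1.1.2]
3. q(pair(q(pair(b, c)), q(pair(c, c))))  →  q(pair(b, q(pair(c, c))))   [R4 at 1.1]
4. q(pair(b, q(pair(c, c))))  →  q(pair(b, c))   [R4 at 1.2]
5. q(pair(b, c))  →  b   [R4 at ε]

no — NF(t₁) = pair(c, pair(b, pair(b, pair(c, b)))), NF(t₂) = b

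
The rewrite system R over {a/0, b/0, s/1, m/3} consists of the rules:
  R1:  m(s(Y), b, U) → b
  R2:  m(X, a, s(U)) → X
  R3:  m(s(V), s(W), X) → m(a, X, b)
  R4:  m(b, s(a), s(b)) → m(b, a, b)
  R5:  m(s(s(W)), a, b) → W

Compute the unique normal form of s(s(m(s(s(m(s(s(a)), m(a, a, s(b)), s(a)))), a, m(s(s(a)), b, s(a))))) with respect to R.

1. s(s(m(s(s(m(s(s(a)), m(a, a, s(b)), s(a)))), a, m(s(s(a)), b, s(a)))))  →  s(s(m(s(s(m(s(s(a)), a, s(a)))), a, m(s(s(a)), b, s(a)))))   [R2 at 1.1.1.1.1.2]
2. s(s(m(s(s(m(s(s(a)), a, s(a)))), a, m(s(s(a)), b, s(a)))))  →  s(s(m(s(s(s(s(a)))), a, m(s(s(a)), b, s(a)))))   [R2 at 1.1.1.1.1]
3. s(s(m(s(s(s(s(a)))), a, m(s(s(a)), b, s(a)))))  →  s(s(m(s(s(s(s(a)))), a, b)))   [R1 at 1.1.3]
4. s(s(m(s(s(s(s(a)))), a, b)))  →  s(s(s(s(a))))   [R5 at 1.1]

s(s(s(s(a))))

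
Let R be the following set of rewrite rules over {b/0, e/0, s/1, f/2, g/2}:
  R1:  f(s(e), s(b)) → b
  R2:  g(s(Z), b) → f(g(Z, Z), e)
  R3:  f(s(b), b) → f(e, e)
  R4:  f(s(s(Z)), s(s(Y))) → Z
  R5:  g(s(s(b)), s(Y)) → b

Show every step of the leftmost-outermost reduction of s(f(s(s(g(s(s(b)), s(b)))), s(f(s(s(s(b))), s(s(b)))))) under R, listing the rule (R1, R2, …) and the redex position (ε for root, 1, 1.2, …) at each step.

s(b)

1. s(f(s(s(g(s(s(b)), s(b)))), s(f(s(s(s(b))), s(s(b))))))  →  s(f(s(s(b)), s(f(s(s(s(b))), s(s(b))))))   [R5 at 1.1.1.1]
2. s(f(s(s(b)), s(f(s(s(s(b))), s(s(b))))))  →  s(f(s(s(b)), s(s(b))))   [R4 at 1.2.1]
3. s(f(s(s(b)), s(s(b))))  →  s(b)   [R4 at 1]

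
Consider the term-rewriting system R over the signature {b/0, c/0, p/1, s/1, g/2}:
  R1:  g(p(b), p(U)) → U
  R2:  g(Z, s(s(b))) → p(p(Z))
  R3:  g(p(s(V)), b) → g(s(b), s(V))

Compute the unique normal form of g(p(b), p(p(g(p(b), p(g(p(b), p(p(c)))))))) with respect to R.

1. g(p(b), p(p(g(p(b), p(g(p(b), p(p(c))))))))  →  p(g(p(b), p(g(p(b), p(p(c))))))   [R1 at ε]
2. p(g(p(b), p(g(p(b), p(p(c))))))  →  p(g(p(b), p(p(c))))   [R1 at 1]
3. p(g(p(b), p(p(c))))  →  p(p(c))   [R1 at 1]

p(p(c))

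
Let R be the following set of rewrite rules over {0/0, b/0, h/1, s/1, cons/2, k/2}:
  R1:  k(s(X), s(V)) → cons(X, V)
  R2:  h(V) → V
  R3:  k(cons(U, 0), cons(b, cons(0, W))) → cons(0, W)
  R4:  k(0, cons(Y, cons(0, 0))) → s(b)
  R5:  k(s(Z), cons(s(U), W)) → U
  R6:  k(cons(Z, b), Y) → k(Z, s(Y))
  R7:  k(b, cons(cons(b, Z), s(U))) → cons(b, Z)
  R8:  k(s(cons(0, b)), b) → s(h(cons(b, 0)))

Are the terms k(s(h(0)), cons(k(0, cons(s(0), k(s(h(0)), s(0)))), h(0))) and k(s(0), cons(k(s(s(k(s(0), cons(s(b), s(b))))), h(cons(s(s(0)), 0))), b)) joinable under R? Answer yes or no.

Reduce t₁ = k(s(h(0)), cons(k(0, cons(s(0), k(s(h(0)), s(0)))), h(0))):
1. k(s(h(0)), cons(k(0, cons(s(0), k(s(h(0)), s(0)))), h(0)))  →  k(s(0), cons(k(0, cons(s(0), k(s(h(0)), s(0)))), h(0)))   [R2 at 1.1]
2. k(s(0), cons(k(0, cons(s(0), k(s(h(0)), s(0)))), h(0)))  →  k(s(0), cons(k(0, cons(s(0), cons(h(0), 0))), h(0)))   [R1 at 2.1.2.2]
3. k(s(0), cons(k(0, cons(s(0), cons(h(0), 0))), h(0)))  →  k(s(0), cons(k(0, cons(s(0), cons(0, 0))), h(0)))   [R2 at 2.1.2.2.1]
4. k(s(0), cons(k(0, cons(s(0), cons(0, 0))), h(0)))  →  k(s(0), cons(s(b), h(0)))   [R4 at 2.1]
5. k(s(0), cons(s(b), h(0)))  →  b   [R5 at ε]

Reduce t₂ = k(s(0), cons(k(s(s(k(s(0), cons(s(b), s(b))))), h(cons(s(s(0)), 0))), b)):
1. k(s(0), cons(k(s(s(k(s(0), cons(s(b), s(b))))), h(cons(s(s(0)), 0))), b))  →  k(s(0), cons(k(s(s(b)), h(cons(s(s(0)), 0))), b))   [R5 at 2.1.1.1.1]
2. k(s(0), cons(k(s(s(b)), h(cons(s(s(0)), 0))), b))  →  k(s(0), cons(k(s(s(b)), cons(s(s(0)), 0)), b))   [R2 at 2.1.2]
3. k(s(0), cons(k(s(s(b)), cons(s(s(0)), 0)), b))  →  k(s(0), cons(s(0), b))   [R5 at 2.1]
4. k(s(0), cons(s(0), b))  →  0   [R5 at ε]

no — NF(t₁) = b, NF(t₂) = 0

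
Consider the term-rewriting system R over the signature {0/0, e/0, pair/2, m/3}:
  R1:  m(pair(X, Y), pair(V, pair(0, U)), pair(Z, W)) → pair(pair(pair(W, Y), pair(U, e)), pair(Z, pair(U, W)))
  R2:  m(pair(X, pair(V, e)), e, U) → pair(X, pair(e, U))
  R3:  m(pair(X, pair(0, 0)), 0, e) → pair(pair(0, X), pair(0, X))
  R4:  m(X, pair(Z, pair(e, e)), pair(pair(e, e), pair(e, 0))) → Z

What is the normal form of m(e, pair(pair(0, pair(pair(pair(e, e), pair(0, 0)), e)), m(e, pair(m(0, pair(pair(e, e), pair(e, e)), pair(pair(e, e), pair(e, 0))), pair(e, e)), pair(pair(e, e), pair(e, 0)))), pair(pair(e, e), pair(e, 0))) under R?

1. m(e, pair(pair(0, pair(pair(pair(e, e), pair(0, 0)), e)), m(e, pair(m(0, pair(pair(e, e), pair(e, e)), pair(pair(e, e), pair(e, 0))), pair(e, e)), pair(pair(e, e), pair(e, 0)))), pair(pair(e, e), pair(e, 0)))  →  m(e, pair(pair(0, pair(pair(pair(e, e), pair(0, 0)), e)), m(0, pair(pair(e, e), pair(e, e)), pair(pair(e, e), pair(e, 0)))), pair(pair(e, e), pair(e, 0)))   [R4 at 2.2]
2. m(e, pair(pair(0, pair(pair(pair(e, e), pair(0, 0)), e)), m(0, pair(pair(e, e), pair(e, e)), pair(pair(e, e), pair(e, 0)))), pair(pair(e, e), pair(e, 0)))  →  m(e, pair(pair(0, pair(pair(pair(e, e), pair(0, 0)), e)), pair(e, e)), pair(pair(e, e), pair(e, 0)))   [R4 at 2.2]
3. m(e, pair(pair(0, pair(pair(pair(e, e), pair(0, 0)), e)), pair(e, e)), pair(pair(e, e), pair(e, 0)))  →  pair(0, pair(pair(pair(e, e), pair(0, 0)), e))   [R4 at ε]

pair(0, pair(pair(pair(e, e), pair(0, 0)), e))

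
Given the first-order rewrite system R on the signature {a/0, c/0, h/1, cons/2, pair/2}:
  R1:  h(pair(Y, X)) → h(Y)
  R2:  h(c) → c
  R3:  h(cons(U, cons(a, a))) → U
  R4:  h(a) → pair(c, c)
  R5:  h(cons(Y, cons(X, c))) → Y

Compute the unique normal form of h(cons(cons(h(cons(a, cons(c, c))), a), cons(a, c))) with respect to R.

1. h(cons(cons(h(cons(a, cons(c, c))), a), cons(a, c)))  →  cons(h(cons(a, cons(c, c))), a)   [R5 at ε]
2. cons(h(cons(a, cons(c, c))), a)  →  cons(a, a)   [R5 at 1]

cons(a, a)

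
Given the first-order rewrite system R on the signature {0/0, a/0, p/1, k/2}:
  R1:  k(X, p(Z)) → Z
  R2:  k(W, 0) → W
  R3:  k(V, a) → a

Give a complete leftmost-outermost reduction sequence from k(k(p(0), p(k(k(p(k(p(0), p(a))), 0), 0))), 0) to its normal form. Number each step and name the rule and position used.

p(a)

1. k(k(p(0), p(k(k(p(k(p(0), p(a))), 0), 0))), 0)  →  k(p(0), p(k(k(p(k(p(0), p(a))), 0), 0)))   [R2 at ε]
2. k(p(0), p(k(k(p(k(p(0), p(a))), 0), 0)))  →  k(k(p(k(p(0), p(a))), 0), 0)   [R1 at ε]
3. k(k(p(k(p(0), p(a))), 0), 0)  →  k(p(k(p(0), p(a))), 0)   [R2 at ε]
4. k(p(k(p(0), p(a))), 0)  →  p(k(p(0), p(a)))   [R2 at ε]
5. p(k(p(0), p(a)))  →  p(a)   [R1 at 1]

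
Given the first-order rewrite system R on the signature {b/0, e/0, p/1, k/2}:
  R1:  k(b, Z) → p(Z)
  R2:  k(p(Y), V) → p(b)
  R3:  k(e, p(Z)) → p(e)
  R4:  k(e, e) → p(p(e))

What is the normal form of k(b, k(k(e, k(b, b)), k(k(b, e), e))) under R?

1. k(b, k(k(e, k(b, b)), k(k(b, e), e)))  →  p(k(k(e, k(b, b)), k(k(b, e), e)))   [R1 at ε]
2. p(k(k(e, k(b, b)), k(k(b, e), e)))  →  p(k(k(e, p(b)), k(k(b, e), e)))   [R1 at 1.1.2]
3. p(k(k(e, p(b)), k(k(b, e), e)))  →  p(k(p(e), k(k(b, e), e)))   [R3 at 1.1]
4. p(k(p(e), k(k(b, e), e)))  →  p(p(b))   [R2 at 1]

p(p(b))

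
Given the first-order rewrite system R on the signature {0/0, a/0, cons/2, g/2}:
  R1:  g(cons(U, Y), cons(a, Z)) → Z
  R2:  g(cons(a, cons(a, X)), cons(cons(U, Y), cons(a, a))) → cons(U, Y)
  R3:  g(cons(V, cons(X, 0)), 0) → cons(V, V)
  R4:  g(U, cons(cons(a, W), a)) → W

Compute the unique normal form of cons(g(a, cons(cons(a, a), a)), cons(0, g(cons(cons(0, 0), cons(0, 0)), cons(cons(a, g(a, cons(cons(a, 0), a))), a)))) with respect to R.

cons(a, cons(0, 0))

1. cons(g(a, cons(cons(a, a), a)), cons(0, g(cons(cons(0, 0), cons(0, 0)), cons(cons(a, g(a, cons(cons(a, 0), a))), a))))  →  cons(a, cons(0, g(cons(cons(0, 0), cons(0, 0)), cons(cons(a, g(a, cons(cons(a, 0), a))), a))))   [R4 at 1]
2. cons(a, cons(0, g(cons(cons(0, 0), cons(0, 0)), cons(cons(a, g(a, cons(cons(a, 0), a))), a))))  →  cons(a, cons(0, g(a, cons(cons(a, 0), a))))   [R4 at 2.2]
3. cons(a, cons(0, g(a, cons(cons(a, 0), a))))  →  cons(a, cons(0, 0))   [R4 at 2.2]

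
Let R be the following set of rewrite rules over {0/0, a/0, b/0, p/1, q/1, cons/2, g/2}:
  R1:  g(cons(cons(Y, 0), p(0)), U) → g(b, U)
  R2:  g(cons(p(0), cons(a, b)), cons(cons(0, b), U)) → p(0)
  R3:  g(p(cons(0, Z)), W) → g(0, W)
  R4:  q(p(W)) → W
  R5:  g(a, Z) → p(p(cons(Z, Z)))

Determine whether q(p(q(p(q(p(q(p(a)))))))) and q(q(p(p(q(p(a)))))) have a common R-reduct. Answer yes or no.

yes — NF(t₁) = a, NF(t₂) = a

Reduce t₁ = q(p(q(p(q(p(q(p(a)))))))):
1. q(p(q(p(q(p(q(p(a))))))))  →  q(p(q(p(q(p(a))))))   [R4 at ε]
2. q(p(q(p(q(p(a))))))  →  q(p(q(p(a))))   [R4 at ε]
3. q(p(q(p(a))))  →  q(p(a))   [R4 at ε]
4. q(p(a))  →  a   [R4 at ε]

Reduce t₂ = q(q(p(p(q(p(a)))))):
1. q(q(p(p(q(p(a))))))  →  q(p(q(p(a))))   [R4 at 1]
2. q(p(q(p(a))))  →  q(p(a))   [R4 at ε]
3. q(p(a))  →  a   [R4 at ε]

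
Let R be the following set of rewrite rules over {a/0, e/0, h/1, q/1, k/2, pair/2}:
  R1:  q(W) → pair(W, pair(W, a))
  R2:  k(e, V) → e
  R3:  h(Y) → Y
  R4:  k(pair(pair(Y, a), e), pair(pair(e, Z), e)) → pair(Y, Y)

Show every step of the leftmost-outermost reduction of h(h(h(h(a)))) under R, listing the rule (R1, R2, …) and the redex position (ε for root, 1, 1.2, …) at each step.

1. h(h(h(h(a))))  →  h(h(h(a)))   [R3 at ε]
2. h(h(h(a)))  →  h(h(a))   [R3 at ε]
3. h(h(a))  →  h(a)   [R3 at ε]
4. h(a)  →  a   [R3 at ε]

a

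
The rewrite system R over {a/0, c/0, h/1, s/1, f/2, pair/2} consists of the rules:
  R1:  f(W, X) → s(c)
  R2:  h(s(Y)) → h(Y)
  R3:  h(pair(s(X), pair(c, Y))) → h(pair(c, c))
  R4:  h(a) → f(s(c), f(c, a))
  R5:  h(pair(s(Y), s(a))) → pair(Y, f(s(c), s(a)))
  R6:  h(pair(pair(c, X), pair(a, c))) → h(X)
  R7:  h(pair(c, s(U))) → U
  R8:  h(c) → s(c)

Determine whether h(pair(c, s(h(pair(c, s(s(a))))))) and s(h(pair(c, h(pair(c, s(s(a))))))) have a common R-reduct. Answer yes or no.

Reduce t₁ = h(pair(c, s(h(pair(c, s(s(a))))))):
1. h(pair(c, s(h(pair(c, s(s(a)))))))  →  h(pair(c, s(s(a))))   [R7 at ε]
2. h(pair(c, s(s(a))))  →  s(a)   [R7 at ε]

Reduce t₂ = s(h(pair(c, h(pair(c, s(s(a))))))):
1. s(h(pair(c, h(pair(c, s(s(a)))))))  →  s(h(pair(c, s(a))))   [R7 at 1.1.2]
2. s(h(pair(c, s(a))))  →  s(a)   [R7 at 1]

yes — NF(t₁) = s(a), NF(t₂) = s(a)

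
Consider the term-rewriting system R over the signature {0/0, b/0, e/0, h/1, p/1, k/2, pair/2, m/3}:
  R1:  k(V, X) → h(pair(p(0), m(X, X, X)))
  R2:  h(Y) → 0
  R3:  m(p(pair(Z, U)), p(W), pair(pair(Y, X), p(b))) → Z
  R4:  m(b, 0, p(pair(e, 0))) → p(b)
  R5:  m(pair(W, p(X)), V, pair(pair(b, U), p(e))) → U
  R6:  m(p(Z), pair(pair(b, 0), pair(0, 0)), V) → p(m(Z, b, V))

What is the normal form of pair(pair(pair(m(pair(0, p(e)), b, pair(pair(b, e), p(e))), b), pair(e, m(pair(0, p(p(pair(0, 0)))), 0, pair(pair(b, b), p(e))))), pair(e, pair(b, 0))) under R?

1. pair(pair(pair(m(pair(0, p(e)), b, pair(pair(b, e), p(e))), b), pair(e, m(pair(0, p(p(pair(0, 0)))), 0, pair(pair(b, b), p(e))))), pair(e, pair(b, 0)))  →  pair(pair(pair(e, b), pair(e, m(pair(0, p(p(pair(0, 0)))), 0, pair(pair(b, b), p(e))))), pair(e, pair(b, 0)))   [R5 at 1.1.1]
2. pair(pair(pair(e, b), pair(e, m(pair(0, p(p(pair(0, 0)))), 0, pair(pair(b, b), p(e))))), pair(e, pair(b, 0)))  →  pair(pair(pair(e, b), pair(e, b)), pair(e, pair(b, 0)))   [R5 at 1.2.2]

pair(pair(pair(e, b), pair(e, b)), pair(e, pair(b, 0)))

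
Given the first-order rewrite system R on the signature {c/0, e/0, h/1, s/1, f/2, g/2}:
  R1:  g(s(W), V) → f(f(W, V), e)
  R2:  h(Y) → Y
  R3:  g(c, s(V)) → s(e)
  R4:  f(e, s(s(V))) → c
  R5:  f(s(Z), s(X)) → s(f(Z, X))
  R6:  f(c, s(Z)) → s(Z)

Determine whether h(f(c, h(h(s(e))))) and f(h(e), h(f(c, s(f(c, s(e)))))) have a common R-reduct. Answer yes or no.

Reduce t₁ = h(f(c, h(h(s(e))))):
1. h(f(c, h(h(s(e)))))  →  f(c, h(h(s(e))))   [R2 at ε]
2. f(c, h(h(s(e))))  →  f(c, h(s(e)))   [R2 at 2]
3. f(c, h(s(e)))  →  f(c, s(e))   [R2 at 2]
4. f(c, s(e))  →  s(e)   [R6 at ε]

Reduce t₂ = f(h(e), h(f(c, s(f(c, s(e)))))):
1. f(h(e), h(f(c, s(f(c, s(e))))))  →  f(e, h(f(c, s(f(c, s(e))))))   [R2 at 1]
2. f(e, h(f(c, s(f(c, s(e))))))  →  f(e, f(c, s(f(c, s(e)))))   [R2 at 2]
3. f(e, f(c, s(f(c, s(e)))))  →  f(e, s(f(c, s(e))))   [R6 at 2]
4. f(e, s(f(c, s(e))))  →  f(e, s(s(e)))   [R6 at 2.1]
5. f(e, s(s(e)))  →  c   [R4 at ε]

no — NF(t₁) = s(e), NF(t₂) = c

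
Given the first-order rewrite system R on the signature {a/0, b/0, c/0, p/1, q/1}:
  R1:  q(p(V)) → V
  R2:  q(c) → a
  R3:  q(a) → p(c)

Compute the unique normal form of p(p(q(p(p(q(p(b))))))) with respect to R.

p(p(p(b)))

1. p(p(q(p(p(q(p(b)))))))  →  p(p(p(q(p(b)))))   [R1 at 1.1]
2. p(p(p(q(p(b)))))  →  p(p(p(b)))   [R1 at 1.1.1]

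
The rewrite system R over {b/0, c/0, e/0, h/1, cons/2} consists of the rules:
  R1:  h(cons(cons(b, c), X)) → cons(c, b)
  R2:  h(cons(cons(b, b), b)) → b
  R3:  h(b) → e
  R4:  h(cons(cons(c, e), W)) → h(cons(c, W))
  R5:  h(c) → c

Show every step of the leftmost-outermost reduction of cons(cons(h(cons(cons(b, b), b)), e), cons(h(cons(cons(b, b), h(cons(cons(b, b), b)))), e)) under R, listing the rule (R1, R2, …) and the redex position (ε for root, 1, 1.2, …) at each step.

1. cons(cons(h(cons(cons(b, b), b)), e), cons(h(cons(cons(b, b), h(cons(cons(b, b), b)))), e))  →  cons(cons(b, e), cons(h(cons(cons(b, b), h(cons(cons(b, b), b)))), e))   [R2 at 1.1]
2. cons(cons(b, e), cons(h(cons(cons(b, b), h(cons(cons(b, b), b)))), e))  →  cons(cons(b, e), cons(h(cons(cons(b, b), b)), e))   [R2 at 2.1.1.2]
3. cons(cons(b, e), cons(h(cons(cons(b, b), b)), e))  →  cons(cons(b, e), cons(b, e))   [R2 at 2.1]

cons(cons(b, e), cons(b, e))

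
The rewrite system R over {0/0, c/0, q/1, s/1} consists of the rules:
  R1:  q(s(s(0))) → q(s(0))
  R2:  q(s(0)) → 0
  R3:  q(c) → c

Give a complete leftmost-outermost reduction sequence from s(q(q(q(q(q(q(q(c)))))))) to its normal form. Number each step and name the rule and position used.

1. s(q(q(q(q(q(q(q(c))))))))  →  s(q(q(q(q(q(q(c)))))))   [R3 at 1.1.1.1.1.1.1]
2. s(q(q(q(q(q(q(c)))))))  →  s(q(q(q(q(q(c))))))   [R3 at 1.1.1.1.1.1]
3. s(q(q(q(q(q(c))))))  →  s(q(q(q(q(c)))))   [R3 at 1.1.1.1.1]
4. s(q(q(q(q(c)))))  →  s(q(q(q(c))))   [R3 at 1.1.1.1]
5. s(q(q(q(c))))  →  s(q(q(c)))   [R3 at 1.1.1]
6. s(q(q(c)))  →  s(q(c))   [R3 at 1.1]
7. s(q(c))  →  s(c)   [R3 at 1]

s(c)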